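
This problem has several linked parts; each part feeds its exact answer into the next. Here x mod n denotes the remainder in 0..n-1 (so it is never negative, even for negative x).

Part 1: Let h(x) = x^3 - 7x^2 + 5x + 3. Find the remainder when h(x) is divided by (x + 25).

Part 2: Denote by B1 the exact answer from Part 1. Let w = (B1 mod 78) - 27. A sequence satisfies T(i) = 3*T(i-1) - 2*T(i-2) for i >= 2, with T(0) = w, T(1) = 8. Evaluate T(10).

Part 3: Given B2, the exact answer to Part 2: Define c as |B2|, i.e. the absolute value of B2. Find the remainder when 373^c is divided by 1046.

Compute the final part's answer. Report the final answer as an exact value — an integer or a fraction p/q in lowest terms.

387

Part 1: remainder = value at the root: 1*(-25)^3 - 7*(-25)^2 + 5*(-25)^1 + 3 = (-15625) + (-4375) + (-125) + (3) = -20122; answer -20122
Part 2: B1 = -20122; w = -25; T(2) = 3*(8) - 2*(-25) = 74; iterating: T(2)=74, T(3)=206, T(4)=470, T(5)=998, T(6)=2054, T(7)=4166, T(8)=8390, T(9)=16838, T(10)=33734; answer 33734
Part 3: B2 = 33734; c = 33734; squarings mod 1046: 373^1=373, 373^2=11, 373^4=121, 373^8=1043, 373^16=9, 373^32=81, 373^64=285, 373^128=683, 373^256=1019, 373^512=729, 373^1024=73, 373^2048=99, 373^4096=387, 373^8192=191, 373^16384=917, 373^32768=951; 373^33734 = 373^2 * 373^4 * 373^64 * 373^128 * 373^256 * 373^512 * 373^32768 = 387 (mod 1046); answer 387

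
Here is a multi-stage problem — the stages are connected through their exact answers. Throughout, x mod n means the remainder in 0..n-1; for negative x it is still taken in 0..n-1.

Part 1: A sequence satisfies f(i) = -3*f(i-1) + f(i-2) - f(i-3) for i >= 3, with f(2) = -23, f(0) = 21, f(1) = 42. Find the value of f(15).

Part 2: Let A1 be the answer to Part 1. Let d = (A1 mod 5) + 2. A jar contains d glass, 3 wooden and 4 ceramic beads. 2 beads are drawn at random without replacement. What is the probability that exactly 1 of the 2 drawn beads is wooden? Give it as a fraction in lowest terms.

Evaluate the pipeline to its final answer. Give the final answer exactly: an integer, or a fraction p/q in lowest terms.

Part 1: f(3) = -3*(-23) + 1*(42) - 1*(21) = 90; iterating: f(3)=90, f(4)=-335, f(5)=1118, f(6)=-3779, f(7)=12790, f(8)=-43267, f(9)=146370, f(10)=-495167, f(11)=1675138, f(12)=-5666951, f(13)=19171158, f(14)=-64855563, f(15)=219404798; answer 219404798
Part 2: A1 = 219404798; d = 5; total draws C(12,2) = 66; favorable C(3,1)*C(9,1) = 27; P = 9/22; answer 9/22

9/22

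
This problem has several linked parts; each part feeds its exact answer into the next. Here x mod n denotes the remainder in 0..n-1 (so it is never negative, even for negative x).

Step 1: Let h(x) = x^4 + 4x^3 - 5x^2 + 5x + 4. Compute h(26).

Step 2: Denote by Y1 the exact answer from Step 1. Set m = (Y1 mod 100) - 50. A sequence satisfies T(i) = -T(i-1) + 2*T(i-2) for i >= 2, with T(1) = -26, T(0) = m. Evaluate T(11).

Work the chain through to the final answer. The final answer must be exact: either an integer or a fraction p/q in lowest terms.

-6846

Step 1: 1*(26)^4 + 4*(26)^3 - 5*(26)^2 + 5*(26)^1 + 4 = (456976) + (70304) + (-3380) + (130) + (4) = 524034; answer 524034
Step 2: Y1 = 524034; m = -16; T(2) = -1*(-26) + 2*(-16) = -6; iterating: T(2)=-6, T(3)=-46, T(4)=34, T(5)=-126, T(6)=194, T(7)=-446, T(8)=834, T(9)=-1726, T(10)=3394, T(11)=-6846; answer -6846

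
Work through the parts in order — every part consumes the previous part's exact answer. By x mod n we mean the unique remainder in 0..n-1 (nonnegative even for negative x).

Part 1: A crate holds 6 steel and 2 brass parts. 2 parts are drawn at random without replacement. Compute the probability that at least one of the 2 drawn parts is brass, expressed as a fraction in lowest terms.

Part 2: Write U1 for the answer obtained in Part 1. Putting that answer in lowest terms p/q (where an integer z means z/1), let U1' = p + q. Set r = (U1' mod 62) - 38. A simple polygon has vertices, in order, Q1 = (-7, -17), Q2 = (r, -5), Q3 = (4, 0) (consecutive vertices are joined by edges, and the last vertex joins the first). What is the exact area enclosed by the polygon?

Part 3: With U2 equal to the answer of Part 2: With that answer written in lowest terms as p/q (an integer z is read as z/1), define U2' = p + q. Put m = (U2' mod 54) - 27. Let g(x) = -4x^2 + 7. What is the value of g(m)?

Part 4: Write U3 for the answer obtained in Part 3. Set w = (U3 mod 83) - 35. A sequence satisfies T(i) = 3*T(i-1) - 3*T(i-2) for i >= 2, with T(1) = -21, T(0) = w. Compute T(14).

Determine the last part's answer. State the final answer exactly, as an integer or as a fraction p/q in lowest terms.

-100602

Part 1: total draws C(8,2) = 28; complement C(6,2) = 15; favorable 28 - 15 = 13; P = 13/28; answer 13/28
Part 2: U1 = 13/28; threaded value p + q = 41; r = 3; cross terms: (-7*-5 - 3*-17)=86, (3*0 - 4*-5)=20, (4*-17 - -7*0)=-68; twice the area = |38| = 38; area = 19; answer 19
Part 3: U2 = 19; threaded value p + q = 20; m = -7; -4*(-7)^2 + 7 = (-196) + (7) = -189; answer -189
Part 4: U3 = -189; w = 25; T(2) = 3*(-21) - 3*(25) = -138; iterating: T(2)=-138, T(3)=-351, T(4)=-639, T(5)=-864, T(6)=-675, T(7)=567, T(8)=3726, T(9)=9477, T(10)=17253, T(11)=23328, T(12)=18225, T(13)=-15309, T(14)=-100602; answer -100602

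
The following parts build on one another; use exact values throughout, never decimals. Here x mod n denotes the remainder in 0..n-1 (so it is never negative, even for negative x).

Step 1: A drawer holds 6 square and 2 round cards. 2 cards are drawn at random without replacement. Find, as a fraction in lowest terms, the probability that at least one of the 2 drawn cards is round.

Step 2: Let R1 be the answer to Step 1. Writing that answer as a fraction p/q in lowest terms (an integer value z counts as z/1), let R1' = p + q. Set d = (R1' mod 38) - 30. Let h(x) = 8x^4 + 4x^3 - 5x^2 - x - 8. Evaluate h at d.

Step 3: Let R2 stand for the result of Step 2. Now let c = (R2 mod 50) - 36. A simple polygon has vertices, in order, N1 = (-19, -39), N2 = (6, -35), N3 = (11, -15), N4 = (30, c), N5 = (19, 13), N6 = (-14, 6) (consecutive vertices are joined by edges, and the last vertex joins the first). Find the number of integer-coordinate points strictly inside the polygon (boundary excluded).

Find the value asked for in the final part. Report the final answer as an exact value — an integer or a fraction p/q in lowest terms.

1553

Step 1: total draws C(8,2) = 28; complement C(6,2) = 15; favorable 28 - 15 = 13; P = 13/28; answer 13/28
Step 2: R1 = 13/28; threaded value p + q = 41; d = -27; 8*(-27)^4 + 4*(-27)^3 - 5*(-27)^2 - 1*(-27)^1 - 8 = (4251528) + (-78732) + (-3645) + (27) + (-8) = 4169170; answer 4169170
Step 3: R2 = 4169170; c = -16; cross terms: (-19*-35 - 6*-39)=899, (6*-15 - 11*-35)=295, (11*-16 - 30*-15)=274, (30*13 - 19*-16)=694, (19*6 - -14*13)=296, (-14*-39 - -19*6)=660; twice the area = |3118| = 3118; area = 1559; boundary points = 1 + 5 + 1 + 1 + 1 + 5 = 14; strictly interior points = area - boundary/2 + 1 = 1553; answer 1553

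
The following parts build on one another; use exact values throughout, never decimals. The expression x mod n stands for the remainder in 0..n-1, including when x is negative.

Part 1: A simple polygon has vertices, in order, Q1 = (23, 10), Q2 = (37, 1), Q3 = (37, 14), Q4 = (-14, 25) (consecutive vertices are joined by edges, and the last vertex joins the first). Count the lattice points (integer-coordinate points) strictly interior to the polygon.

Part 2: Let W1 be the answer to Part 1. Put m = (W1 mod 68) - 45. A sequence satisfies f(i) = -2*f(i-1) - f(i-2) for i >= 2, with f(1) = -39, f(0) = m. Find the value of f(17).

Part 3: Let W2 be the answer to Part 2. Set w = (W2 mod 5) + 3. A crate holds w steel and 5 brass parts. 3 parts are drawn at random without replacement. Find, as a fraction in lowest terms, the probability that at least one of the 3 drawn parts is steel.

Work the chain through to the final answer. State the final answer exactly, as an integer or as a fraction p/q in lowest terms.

Part 1: cross terms: (23*1 - 37*10)=-347, (37*14 - 37*1)=481, (37*25 - -14*14)=1121, (-14*10 - 23*25)=-715; twice the area = |540| = 540; area = 270; boundary points = 1 + 13 + 1 + 1 = 16; strictly interior points = area - boundary/2 + 1 = 263; answer 263
Part 2: W1 = 263; m = 14; f(2) = -2*(-39) - 1*(14) = 64; iterating: f(2)=64, f(3)=-89, f(4)=114, f(5)=-139, f(6)=164, f(7)=-189, f(8)=214, f(9)=-239, f(10)=264, f(11)=-289, f(12)=314, f(13)=-339, f(14)=364, f(15)=-389, f(16)=414, f(17)=-439; answer -439
Part 3: W2 = -439; w = 4; total draws C(9,3) = 84; complement C(5,3) = 10; favorable 84 - 10 = 74; P = 37/42; answer 37/42

37/42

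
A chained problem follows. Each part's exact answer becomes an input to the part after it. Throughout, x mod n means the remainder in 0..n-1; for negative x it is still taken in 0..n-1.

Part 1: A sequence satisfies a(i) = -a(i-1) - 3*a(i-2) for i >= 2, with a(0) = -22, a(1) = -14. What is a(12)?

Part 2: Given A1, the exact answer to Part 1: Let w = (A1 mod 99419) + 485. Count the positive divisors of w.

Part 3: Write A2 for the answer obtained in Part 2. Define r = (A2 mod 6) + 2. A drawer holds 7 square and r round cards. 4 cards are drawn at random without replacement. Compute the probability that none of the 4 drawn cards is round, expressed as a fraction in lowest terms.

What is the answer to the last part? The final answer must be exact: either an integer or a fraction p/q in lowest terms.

7/66

Part 1: a(2) = -1*(-14) - 3*(-22) = 80; iterating: a(2)=80, a(3)=-38, a(4)=-202, a(5)=316, a(6)=290, a(7)=-1238, a(8)=368, a(9)=3346, a(10)=-4450, a(11)=-5588, a(12)=18938; answer 18938
Part 2: A1 = 18938; w = 19423; 19423 is prime, so its only divisors are 1 and 19423; count = 2; answer 2
Part 3: A2 = 2; r = 4; total draws C(11,4) = 330; favorable C(7,4) = 35; P = 7/66; answer 7/66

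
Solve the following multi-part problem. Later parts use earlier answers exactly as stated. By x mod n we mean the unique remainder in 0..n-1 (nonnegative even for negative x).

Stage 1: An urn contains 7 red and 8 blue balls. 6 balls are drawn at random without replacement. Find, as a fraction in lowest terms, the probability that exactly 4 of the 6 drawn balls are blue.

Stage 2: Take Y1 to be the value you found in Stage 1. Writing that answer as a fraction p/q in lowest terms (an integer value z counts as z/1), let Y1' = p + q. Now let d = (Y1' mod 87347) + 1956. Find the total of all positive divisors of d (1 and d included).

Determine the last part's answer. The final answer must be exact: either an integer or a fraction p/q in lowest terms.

Stage 1: total draws C(15,6) = 5005; favorable C(8,4)*C(7,2) = 1470; P = 42/143; answer 42/143
Stage 2: Y1 = 42/143; threaded value p + q = 185; d = 2141; 2141 is prime, so its only divisors are 1 and 2141; sigma = 1 + 2141 = 2142; answer 2142

2142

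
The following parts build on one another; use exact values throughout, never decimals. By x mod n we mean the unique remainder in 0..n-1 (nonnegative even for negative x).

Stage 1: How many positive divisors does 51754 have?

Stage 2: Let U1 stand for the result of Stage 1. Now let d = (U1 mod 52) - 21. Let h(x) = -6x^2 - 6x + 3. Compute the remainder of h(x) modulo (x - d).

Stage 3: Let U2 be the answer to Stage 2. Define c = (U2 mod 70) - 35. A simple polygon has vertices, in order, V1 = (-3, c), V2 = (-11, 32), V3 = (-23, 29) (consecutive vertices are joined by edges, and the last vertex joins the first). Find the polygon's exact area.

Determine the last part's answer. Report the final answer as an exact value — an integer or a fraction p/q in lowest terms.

Stage 1: 51754 = 2 * 113 * 229; number of divisors = (1+1) * (1+1) * (1+1) = 8; answer 8
Stage 2: U1 = 8; d = -13; remainder = value at the root: -6*(-13)^2 - 6*(-13)^1 + 3 = (-1014) + (78) + (3) = -933; answer -933
Stage 3: U2 = -933; c = 12; cross terms: (-3*32 - -11*12)=36, (-11*29 - -23*32)=417, (-23*12 - -3*29)=-189; twice the area = |264| = 264; area = 132; answer 132

132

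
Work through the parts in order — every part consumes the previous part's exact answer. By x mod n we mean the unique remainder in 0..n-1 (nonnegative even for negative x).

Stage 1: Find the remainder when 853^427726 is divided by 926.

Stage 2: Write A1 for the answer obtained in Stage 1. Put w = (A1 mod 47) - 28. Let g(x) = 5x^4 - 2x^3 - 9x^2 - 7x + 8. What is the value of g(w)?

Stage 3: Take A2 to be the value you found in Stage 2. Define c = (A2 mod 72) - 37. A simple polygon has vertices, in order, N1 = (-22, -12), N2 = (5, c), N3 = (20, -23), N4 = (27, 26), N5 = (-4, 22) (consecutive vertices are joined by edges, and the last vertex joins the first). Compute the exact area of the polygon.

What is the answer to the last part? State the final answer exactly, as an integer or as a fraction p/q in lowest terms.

Stage 1: squarings mod 926: 853^1=853, 853^2=699, 853^4=599, 853^8=439, 853^16=113, 853^32=731, 853^64=59, 853^128=703, 853^256=651, 853^512=619, 853^1024=723, 853^2048=465, 853^4096=467, 853^8192=479, 853^16384=719, 853^32768=253, 853^65536=115, 853^131072=261, 853^262144=523; 853^427726 = 853^2 * 853^4 * 853^8 * 853^64 * 853^128 * 853^512 * 853^1024 * 853^32768 * 853^131072 * 853^262144 = 435 (mod 926); answer 435
Stage 2: A1 = 435; w = -16; 5*(-16)^4 - 2*(-16)^3 - 9*(-16)^2 - 7*(-16)^1 + 8 = (327680) + (8192) + (-2304) + (112) + (8) = 333688; answer 333688
Stage 3: A2 = 333688; c = 3; cross terms: (-22*3 - 5*-12)=-6, (5*-23 - 20*3)=-175, (20*26 - 27*-23)=1141, (27*22 - -4*26)=698, (-4*-12 - -22*22)=532; twice the area = |2190| = 2190; area = 1095; answer 1095

1095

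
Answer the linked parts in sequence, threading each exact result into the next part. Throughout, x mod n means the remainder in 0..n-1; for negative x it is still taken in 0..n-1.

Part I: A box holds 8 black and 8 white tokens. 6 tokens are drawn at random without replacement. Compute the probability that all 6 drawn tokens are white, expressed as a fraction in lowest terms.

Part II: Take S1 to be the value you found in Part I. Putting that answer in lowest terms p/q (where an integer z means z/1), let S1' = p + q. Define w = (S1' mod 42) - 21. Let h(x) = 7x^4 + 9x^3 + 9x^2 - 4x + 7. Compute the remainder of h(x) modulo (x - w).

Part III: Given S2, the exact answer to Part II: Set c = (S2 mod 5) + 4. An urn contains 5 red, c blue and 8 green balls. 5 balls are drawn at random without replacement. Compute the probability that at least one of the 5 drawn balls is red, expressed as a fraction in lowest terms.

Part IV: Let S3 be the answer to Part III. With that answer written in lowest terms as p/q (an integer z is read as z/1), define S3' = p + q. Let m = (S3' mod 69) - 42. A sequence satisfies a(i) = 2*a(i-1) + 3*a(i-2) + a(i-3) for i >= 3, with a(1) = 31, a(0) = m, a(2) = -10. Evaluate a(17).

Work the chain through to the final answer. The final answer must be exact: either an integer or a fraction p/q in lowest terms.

Part I: total draws C(16,6) = 8008; favorable C(8,6) = 28; P = 1/286; answer 1/286
Part II: S1 = 1/286; threaded value p + q = 287; w = 14; remainder = value at the root: 7*(14)^4 + 9*(14)^3 + 9*(14)^2 - 4*(14)^1 + 7 = (268912) + (24696) + (1764) + (-56) + (7) = 295323; answer 295323
Part III: S2 = 295323; c = 7; total draws C(20,5) = 15504; complement C(15,5) = 3003; favorable 15504 - 3003 = 12501; P = 4167/5168; answer 4167/5168
Part IV: S3 = 4167/5168; threaded value p + q = 9335; m = -22; a(3) = 2*(-10) + 3*(31) + 1*(-22) = 51; iterating: a(3)=51, a(4)=103, a(5)=349, a(6)=1058, a(7)=3266, a(8)=10055, a(9)=30966, a(10)=95363, a(11)=293679, a(12)=904413, a(13)=2785226, a(14)=8577370, a(15)=26414831, a(16)=81346998, a(17)=250515859; answer 250515859

250515859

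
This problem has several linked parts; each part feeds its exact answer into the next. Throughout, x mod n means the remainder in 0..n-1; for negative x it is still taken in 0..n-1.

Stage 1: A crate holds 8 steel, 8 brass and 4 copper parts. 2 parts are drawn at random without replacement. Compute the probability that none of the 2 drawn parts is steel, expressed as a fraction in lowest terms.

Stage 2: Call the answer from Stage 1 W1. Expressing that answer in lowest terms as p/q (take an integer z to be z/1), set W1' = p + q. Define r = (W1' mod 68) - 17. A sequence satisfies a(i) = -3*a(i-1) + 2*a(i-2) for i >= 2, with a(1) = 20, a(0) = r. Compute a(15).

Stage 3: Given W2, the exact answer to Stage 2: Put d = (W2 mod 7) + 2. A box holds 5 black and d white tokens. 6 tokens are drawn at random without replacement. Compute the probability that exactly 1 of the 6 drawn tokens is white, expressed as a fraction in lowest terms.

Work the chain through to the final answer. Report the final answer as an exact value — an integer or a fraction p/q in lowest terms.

Stage 1: total draws C(20,2) = 190; favorable C(12,2) = 66; P = 33/95; answer 33/95
Stage 2: W1 = 33/95; threaded value p + q = 128; r = 43; a(2) = -3*(20) + 2*(43) = 26; iterating: a(2)=26, a(3)=-38, a(4)=166, a(5)=-574, a(6)=2054, a(7)=-7310, a(8)=26038, a(9)=-92734, a(10)=330278, a(11)=-1176302, a(12)=4189462, a(13)=-14920990, a(14)=53141894, a(15)=-189267662; answer -189267662
Stage 3: W2 = -189267662; d = 6; total draws C(11,6) = 462; favorable C(6,1)*C(5,5) = 6; P = 1/77; answer 1/77

1/77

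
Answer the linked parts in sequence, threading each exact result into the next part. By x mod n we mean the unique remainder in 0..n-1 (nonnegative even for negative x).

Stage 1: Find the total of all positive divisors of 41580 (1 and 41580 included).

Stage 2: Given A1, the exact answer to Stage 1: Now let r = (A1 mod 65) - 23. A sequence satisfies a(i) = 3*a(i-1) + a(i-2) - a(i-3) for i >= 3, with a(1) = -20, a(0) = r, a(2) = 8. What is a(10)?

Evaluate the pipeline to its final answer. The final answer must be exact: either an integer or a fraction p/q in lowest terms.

Stage 1: 41580 = 2^2 * 3^3 * 5 * 7 * 11; sigma = (1 + 2 + 4) * (1 + 3 + 9 + 27) * (1 + 5) * (1 + 7) * (1 + 11) = 7 * 40 * 6 * 8 * 12 = 161280; answer 161280
Stage 2: A1 = 161280; r = -8; a(3) = 3*(8) + 1*(-20) - 1*(-8) = 12; iterating: a(3)=12, a(4)=64, a(5)=196, a(6)=640, a(7)=2052, a(8)=6600, a(9)=21212, a(10)=68184; answer 68184

68184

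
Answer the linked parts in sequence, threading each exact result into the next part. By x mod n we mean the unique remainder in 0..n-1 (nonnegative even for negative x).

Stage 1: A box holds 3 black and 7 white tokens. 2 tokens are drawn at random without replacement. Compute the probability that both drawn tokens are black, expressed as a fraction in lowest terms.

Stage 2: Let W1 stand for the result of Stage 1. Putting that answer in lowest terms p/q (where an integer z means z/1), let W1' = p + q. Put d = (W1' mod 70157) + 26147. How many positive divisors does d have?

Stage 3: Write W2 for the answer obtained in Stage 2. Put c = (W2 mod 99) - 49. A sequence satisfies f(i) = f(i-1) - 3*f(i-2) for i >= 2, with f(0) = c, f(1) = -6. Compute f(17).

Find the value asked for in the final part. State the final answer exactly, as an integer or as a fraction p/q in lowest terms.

333279

Stage 1: total draws C(10,2) = 45; favorable C(3,2) = 3; P = 1/15; answer 1/15
Stage 2: W1 = 1/15; threaded value p + q = 16; d = 26163; 26163 = 3^4 * 17 * 19; number of divisors = (4+1) * (1+1) * (1+1) = 20; answer 20
Stage 3: W2 = 20; c = -29; f(2) = 1*(-6) - 3*(-29) = 81; iterating: f(2)=81, f(3)=99, f(4)=-144, f(5)=-441, f(6)=-9, f(7)=1314, f(8)=1341, f(9)=-2601, f(10)=-6624, f(11)=1179, f(12)=21051, f(13)=17514, f(14)=-45639, f(15)=-98181, f(16)=38736, f(17)=333279; answer 333279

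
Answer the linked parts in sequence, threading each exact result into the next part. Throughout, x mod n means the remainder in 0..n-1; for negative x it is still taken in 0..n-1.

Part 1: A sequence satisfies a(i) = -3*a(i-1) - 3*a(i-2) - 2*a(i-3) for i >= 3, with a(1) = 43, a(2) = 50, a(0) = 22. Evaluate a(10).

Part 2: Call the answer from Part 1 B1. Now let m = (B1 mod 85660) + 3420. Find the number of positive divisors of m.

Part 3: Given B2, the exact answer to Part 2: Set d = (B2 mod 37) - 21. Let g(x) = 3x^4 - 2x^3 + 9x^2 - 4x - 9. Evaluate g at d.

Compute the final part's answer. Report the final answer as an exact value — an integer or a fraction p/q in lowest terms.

407997

Part 1: a(3) = -3*(50) - 3*(43) - 2*(22) = -323; iterating: a(3)=-323, a(4)=733, a(5)=-1330, a(6)=2437, a(7)=-4787, a(8)=9710, a(9)=-19643, a(10)=39373; answer 39373
Part 2: B1 = 39373; m = 42793; 42793 is prime, so its only divisors are 1 and 42793; count = 2; answer 2
Part 3: B2 = 2; d = -19; 3*(-19)^4 - 2*(-19)^3 + 9*(-19)^2 - 4*(-19)^1 - 9 = (390963) + (13718) + (3249) + (76) + (-9) = 407997; answer 407997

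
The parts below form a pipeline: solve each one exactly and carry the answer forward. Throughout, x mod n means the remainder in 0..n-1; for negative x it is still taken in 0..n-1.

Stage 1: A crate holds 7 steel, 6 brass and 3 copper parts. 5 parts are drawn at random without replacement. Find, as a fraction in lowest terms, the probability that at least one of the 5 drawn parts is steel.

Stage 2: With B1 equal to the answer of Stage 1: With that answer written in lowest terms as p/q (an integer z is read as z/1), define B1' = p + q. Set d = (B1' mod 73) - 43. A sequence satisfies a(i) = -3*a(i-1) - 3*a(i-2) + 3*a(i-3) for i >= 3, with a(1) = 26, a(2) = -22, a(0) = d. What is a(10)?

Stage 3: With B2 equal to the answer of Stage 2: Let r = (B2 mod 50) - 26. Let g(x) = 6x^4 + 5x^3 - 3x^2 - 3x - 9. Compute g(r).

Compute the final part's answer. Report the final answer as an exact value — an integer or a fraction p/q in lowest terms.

Stage 1: total draws C(16,5) = 4368; complement C(9,5) = 126; favorable 4368 - 126 = 4242; P = 101/104; answer 101/104
Stage 2: B1 = 101/104; threaded value p + q = 205; d = 16; a(3) = -3*(-22) - 3*(26) + 3*(16) = 36; iterating: a(3)=36, a(4)=36, a(5)=-282, a(6)=846, a(7)=-1584, a(8)=1368, a(9)=3186, a(10)=-18414; answer -18414
Stage 3: B2 = -18414; r = 10; 6*(10)^4 + 5*(10)^3 - 3*(10)^2 - 3*(10)^1 - 9 = (60000) + (5000) + (-300) + (-30) + (-9) = 64661; answer 64661

64661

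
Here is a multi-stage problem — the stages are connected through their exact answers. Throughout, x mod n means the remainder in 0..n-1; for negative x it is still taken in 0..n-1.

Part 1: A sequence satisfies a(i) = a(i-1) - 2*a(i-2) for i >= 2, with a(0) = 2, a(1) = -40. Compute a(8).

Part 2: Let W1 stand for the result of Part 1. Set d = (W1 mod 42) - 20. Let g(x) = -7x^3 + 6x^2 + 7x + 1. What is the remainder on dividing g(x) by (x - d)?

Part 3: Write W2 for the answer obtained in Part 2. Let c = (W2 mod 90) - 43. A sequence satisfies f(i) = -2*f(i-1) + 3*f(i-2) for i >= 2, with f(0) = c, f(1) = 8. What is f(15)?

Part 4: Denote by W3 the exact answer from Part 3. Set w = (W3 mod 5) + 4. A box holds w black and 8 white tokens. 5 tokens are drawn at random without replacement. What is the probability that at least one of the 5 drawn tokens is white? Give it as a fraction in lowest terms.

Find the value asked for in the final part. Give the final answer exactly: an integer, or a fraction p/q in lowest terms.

998/1001

Part 1: a(2) = 1*(-40) - 2*(2) = -44; iterating: a(2)=-44, a(3)=36, a(4)=124, a(5)=52, a(6)=-196, a(7)=-300, a(8)=92; answer 92
Part 2: W1 = 92; d = -12; remainder = value at the root: -7*(-12)^3 + 6*(-12)^2 + 7*(-12)^1 + 1 = (12096) + (864) + (-84) + (1) = 12877; answer 12877
Part 3: W2 = 12877; c = -36; f(2) = -2*(8) + 3*(-36) = -124; iterating: f(2)=-124, f(3)=272, f(4)=-916, f(5)=2648, f(6)=-8044, f(7)=24032, f(8)=-72196, f(9)=216488, f(10)=-649564, f(11)=1948592, f(12)=-5845876, f(13)=17537528, f(14)=-52612684, f(15)=157837952; answer 157837952
Part 4: W3 = 157837952; w = 6; total draws C(14,5) = 2002; complement C(6,5) = 6; favorable 2002 - 6 = 1996; P = 998/1001; answer 998/1001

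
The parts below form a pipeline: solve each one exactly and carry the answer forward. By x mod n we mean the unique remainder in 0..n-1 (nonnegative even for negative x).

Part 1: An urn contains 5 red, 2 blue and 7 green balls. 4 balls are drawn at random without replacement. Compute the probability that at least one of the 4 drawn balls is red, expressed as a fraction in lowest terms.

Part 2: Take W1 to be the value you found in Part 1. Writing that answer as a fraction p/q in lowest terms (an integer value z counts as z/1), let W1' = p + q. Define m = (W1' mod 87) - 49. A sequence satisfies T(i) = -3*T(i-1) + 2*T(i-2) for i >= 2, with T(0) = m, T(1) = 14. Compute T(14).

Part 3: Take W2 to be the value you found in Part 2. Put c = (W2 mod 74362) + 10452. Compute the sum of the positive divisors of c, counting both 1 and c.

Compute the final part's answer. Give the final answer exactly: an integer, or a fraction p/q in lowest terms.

95454

Part 1: total draws C(14,4) = 1001; complement C(9,4) = 126; favorable 1001 - 126 = 875; P = 125/143; answer 125/143
Part 2: W1 = 125/143; threaded value p + q = 268; m = -42; T(2) = -3*(14) + 2*(-42) = -126; iterating: T(2)=-126, T(3)=406, T(4)=-1470, T(5)=5222, T(6)=-18606, T(7)=66262, T(8)=-235998, T(9)=840518, T(10)=-2993550, T(11)=10661686, T(12)=-37972158, T(13)=135239846, T(14)=-481663854; answer -481663854
Part 3: W2 = -481663854; c = 63634; 63634 = 2 * 31817; sigma = (1 + 2) * (1 + 31817) = 3 * 31818 = 95454; answer 95454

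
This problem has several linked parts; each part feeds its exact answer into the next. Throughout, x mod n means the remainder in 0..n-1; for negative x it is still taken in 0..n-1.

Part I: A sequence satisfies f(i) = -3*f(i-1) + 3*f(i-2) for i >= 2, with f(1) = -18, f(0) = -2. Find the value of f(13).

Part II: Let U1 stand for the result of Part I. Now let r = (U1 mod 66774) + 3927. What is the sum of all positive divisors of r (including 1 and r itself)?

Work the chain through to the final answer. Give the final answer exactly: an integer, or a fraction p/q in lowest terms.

Part I: f(2) = -3*(-18) + 3*(-2) = 48; iterating: f(2)=48, f(3)=-198, f(4)=738, f(5)=-2808, f(6)=10638, f(7)=-40338, f(8)=152928, f(9)=-579798, f(10)=2198178, f(11)=-8333928, f(12)=31596318, f(13)=-119790738; answer -119790738
Part II: U1 = -119790738; r = 5745; 5745 = 3 * 5 * 383; sigma = (1 + 3) * (1 + 5) * (1 + 383) = 4 * 6 * 384 = 9216; answer 9216

9216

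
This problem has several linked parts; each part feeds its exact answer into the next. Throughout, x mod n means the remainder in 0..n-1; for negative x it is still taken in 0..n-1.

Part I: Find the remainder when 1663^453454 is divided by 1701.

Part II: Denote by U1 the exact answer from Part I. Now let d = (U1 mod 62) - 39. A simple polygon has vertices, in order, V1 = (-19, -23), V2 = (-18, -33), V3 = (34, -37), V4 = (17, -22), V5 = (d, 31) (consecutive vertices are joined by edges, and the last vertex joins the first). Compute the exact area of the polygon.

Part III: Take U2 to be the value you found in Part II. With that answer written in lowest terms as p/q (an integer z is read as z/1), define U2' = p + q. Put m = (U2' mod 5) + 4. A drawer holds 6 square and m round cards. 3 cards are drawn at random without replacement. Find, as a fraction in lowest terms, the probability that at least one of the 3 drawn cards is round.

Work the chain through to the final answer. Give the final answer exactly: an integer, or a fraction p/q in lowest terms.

86/91

Part I: squarings mod 1701: 1663^1=1663, 1663^2=1444, 1663^4=1411, 1663^8=751, 1663^16=970, 1663^32=247, 1663^64=1474, 1663^128=499, 1663^256=655, 1663^512=373, 1663^1024=1348, 1663^2048=436, 1663^4096=1285, 1663^8192=1255, 1663^16384=1600, 1663^32768=1696, 1663^65536=25, 1663^131072=625, 1663^262144=1096; 1663^453454 = 1663^2 * 1663^4 * 1663^8 * 1663^64 * 1663^256 * 1663^512 * 1663^2048 * 1663^8192 * 1663^16384 * 1663^32768 * 1663^131072 * 1663^262144 = 970 (mod 1701); answer 970
Part II: U1 = 970; d = 1; cross terms: (-19*-33 - -18*-23)=213, (-18*-37 - 34*-33)=1788, (34*-22 - 17*-37)=-119, (17*31 - 1*-22)=549, (1*-23 - -19*31)=566; twice the area = |2997| = 2997; area = 2997/2; answer 2997/2
Part III: U2 = 2997/2; threaded value p + q = 2999; m = 8; total draws C(14,3) = 364; complement C(6,3) = 20; favorable 364 - 20 = 344; P = 86/91; answer 86/91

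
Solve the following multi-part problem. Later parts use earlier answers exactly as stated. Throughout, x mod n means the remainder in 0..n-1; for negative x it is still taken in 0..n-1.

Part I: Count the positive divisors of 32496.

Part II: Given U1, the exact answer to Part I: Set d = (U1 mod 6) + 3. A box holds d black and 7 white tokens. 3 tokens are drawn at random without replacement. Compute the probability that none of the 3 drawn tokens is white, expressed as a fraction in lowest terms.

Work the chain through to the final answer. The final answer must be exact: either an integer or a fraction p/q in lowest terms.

Part I: 32496 = 2^4 * 3 * 677; number of divisors = (4+1) * (1+1) * (1+1) = 20; answer 20
Part II: U1 = 20; d = 5; total draws C(12,3) = 220; favorable C(5,3) = 10; P = 1/22; answer 1/22

1/22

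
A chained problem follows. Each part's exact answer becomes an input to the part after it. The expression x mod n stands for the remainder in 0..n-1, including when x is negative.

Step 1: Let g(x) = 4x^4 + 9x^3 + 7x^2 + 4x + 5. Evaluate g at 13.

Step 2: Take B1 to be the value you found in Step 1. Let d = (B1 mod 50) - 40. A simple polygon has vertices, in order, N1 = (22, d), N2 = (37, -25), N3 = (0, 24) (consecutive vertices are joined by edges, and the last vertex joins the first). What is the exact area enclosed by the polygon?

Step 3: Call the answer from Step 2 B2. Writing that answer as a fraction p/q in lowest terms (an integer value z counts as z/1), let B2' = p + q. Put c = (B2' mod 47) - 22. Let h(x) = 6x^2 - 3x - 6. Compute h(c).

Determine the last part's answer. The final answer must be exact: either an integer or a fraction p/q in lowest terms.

3378

Step 1: 4*(13)^4 + 9*(13)^3 + 7*(13)^2 + 4*(13)^1 + 5 = (114244) + (19773) + (1183) + (52) + (5) = 135257; answer 135257
Step 2: B1 = 135257; d = -33; cross terms: (22*-25 - 37*-33)=671, (37*24 - 0*-25)=888, (0*-33 - 22*24)=-528; twice the area = |1031| = 1031; area = 1031/2; answer 1031/2
Step 3: B2 = 1031/2; threaded value p + q = 1033; c = 24; 6*(24)^2 - 3*(24)^1 - 6 = (3456) + (-72) + (-6) = 3378; answer 3378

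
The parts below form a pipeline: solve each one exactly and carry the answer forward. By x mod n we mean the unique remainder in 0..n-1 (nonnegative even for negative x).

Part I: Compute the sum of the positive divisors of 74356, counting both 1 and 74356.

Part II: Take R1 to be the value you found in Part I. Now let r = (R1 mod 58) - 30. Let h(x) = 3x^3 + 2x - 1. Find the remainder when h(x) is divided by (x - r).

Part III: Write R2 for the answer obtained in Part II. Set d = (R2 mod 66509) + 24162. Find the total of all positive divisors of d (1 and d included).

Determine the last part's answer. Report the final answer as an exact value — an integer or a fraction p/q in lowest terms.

181296

Part I: 74356 = 2^2 * 29 * 641; sigma = (1 + 2 + 4) * (1 + 29) * (1 + 641) = 7 * 30 * 642 = 134820; answer 134820
Part II: R1 = 134820; r = -2; remainder = value at the root: 3*(-2)^3 + 2*(-2)^1 - 1 = (-24) + (-4) + (-1) = -29; answer -29
Part III: R2 = -29; d = 90642; 90642 = 2 * 3 * 15107; sigma = (1 + 2) * (1 + 3) * (1 + 15107) = 3 * 4 * 15108 = 181296; answer 181296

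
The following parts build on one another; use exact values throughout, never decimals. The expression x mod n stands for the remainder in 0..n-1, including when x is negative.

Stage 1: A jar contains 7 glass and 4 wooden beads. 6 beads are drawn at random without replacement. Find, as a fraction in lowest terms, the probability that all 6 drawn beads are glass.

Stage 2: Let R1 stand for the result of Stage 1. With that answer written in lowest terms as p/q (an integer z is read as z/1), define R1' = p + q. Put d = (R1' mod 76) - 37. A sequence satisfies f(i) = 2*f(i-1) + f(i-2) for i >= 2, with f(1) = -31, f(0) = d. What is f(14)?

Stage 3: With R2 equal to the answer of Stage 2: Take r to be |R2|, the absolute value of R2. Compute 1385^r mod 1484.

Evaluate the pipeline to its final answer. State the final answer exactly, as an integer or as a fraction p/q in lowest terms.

281

Stage 1: total draws C(11,6) = 462; favorable C(7,6) = 7; P = 1/66; answer 1/66
Stage 2: R1 = 1/66; threaded value p + q = 67; d = 30; f(2) = 2*(-31) + 1*(30) = -32; iterating: f(2)=-32, f(3)=-95, f(4)=-222, f(5)=-539, f(6)=-1300, f(7)=-3139, f(8)=-7578, f(9)=-18295, f(10)=-44168, f(11)=-106631, f(12)=-257430, f(13)=-621491, f(14)=-1500412; answer -1500412
Stage 3: R2 = -1500412; r = 1500412; squarings mod 1484: 1385^1=1385, 1385^2=897, 1385^4=281, 1385^8=309, 1385^16=505, 1385^32=1261, 1385^64=757, 1385^128=225, 1385^256=169, 1385^512=365, 1385^1024=1149, 1385^2048=925, 1385^4096=841, 1385^8192=897, 1385^16384=281, 1385^32768=309, 1385^65536=505, 1385^131072=1261, 1385^262144=757, 1385^524288=225, 1385^1048576=169; 1385^1500412 = 1385^4 * 1385^8 * 1385^16 * 1385^32 * 1385^64 * 1385^128 * 1385^1024 * 1385^8192 * 1385^16384 * 1385^32768 * 1385^131072 * 1385^262144 * 1385^1048576 = 281 (mod 1484); answer 281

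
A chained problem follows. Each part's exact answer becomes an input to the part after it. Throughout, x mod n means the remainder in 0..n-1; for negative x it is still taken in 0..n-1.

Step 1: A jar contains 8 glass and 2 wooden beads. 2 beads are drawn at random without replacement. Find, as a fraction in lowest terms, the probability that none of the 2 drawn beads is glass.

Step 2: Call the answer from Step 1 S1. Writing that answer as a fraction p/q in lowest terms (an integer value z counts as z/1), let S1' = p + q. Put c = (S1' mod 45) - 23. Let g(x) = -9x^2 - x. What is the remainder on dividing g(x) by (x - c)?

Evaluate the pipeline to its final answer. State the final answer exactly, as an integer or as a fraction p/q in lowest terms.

-4334

Step 1: total draws C(10,2) = 45; favorable C(2,2) = 1; P = 1/45; answer 1/45
Step 2: S1 = 1/45; threaded value p + q = 46; c = -22; remainder = value at the root: -9*(-22)^2 - 1*(-22)^1 = (-4356) + (22) = -4334; answer -4334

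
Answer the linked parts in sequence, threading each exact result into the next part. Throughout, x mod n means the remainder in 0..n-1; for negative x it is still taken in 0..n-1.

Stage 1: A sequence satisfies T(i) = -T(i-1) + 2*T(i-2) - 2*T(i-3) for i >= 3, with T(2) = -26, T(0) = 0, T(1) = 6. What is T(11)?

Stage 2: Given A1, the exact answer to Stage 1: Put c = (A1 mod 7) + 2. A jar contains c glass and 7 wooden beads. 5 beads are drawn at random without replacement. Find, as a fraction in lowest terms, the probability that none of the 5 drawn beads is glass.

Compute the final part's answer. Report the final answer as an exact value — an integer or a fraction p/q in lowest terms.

Stage 1: T(3) = -1*(-26) + 2*(6) - 2*(0) = 38; iterating: T(3)=38, T(4)=-102, T(5)=230, T(6)=-510, T(7)=1174, T(8)=-2654, T(9)=6022, T(10)=-13678, T(11)=31030; answer 31030
Stage 2: A1 = 31030; c = 8; total draws C(15,5) = 3003; favorable C(7,5) = 21; P = 1/143; answer 1/143

1/143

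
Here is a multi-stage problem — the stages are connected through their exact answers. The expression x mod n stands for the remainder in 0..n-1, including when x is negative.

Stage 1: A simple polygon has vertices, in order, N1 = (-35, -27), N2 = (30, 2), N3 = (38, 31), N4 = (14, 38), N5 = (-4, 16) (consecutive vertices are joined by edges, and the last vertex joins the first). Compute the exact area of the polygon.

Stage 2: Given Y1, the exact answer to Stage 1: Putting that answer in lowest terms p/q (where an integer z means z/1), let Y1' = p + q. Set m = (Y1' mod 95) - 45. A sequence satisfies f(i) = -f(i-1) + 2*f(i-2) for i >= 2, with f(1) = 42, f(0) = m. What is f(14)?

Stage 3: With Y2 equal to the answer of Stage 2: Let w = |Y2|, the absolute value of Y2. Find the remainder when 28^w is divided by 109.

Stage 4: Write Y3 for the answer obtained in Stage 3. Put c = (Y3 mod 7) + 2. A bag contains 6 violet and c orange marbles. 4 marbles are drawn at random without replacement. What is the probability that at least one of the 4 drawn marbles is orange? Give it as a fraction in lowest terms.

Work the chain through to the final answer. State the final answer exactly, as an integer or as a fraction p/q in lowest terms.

32/33

Stage 1: cross terms: (-35*2 - 30*-27)=740, (30*31 - 38*2)=854, (38*38 - 14*31)=1010, (14*16 - -4*38)=376, (-4*-27 - -35*16)=668; twice the area = |3648| = 3648; area = 1824; answer 1824
Stage 2: Y1 = 1824; threaded value p + q = 1825; m = -25; f(2) = -1*(42) + 2*(-25) = -92; iterating: f(2)=-92, f(3)=176, f(4)=-360, f(5)=712, f(6)=-1432, f(7)=2856, f(8)=-5720, f(9)=11432, f(10)=-22872, f(11)=45736, f(12)=-91480, f(13)=182952, f(14)=-365912; answer -365912
Stage 3: Y2 = -365912; w = 365912; squarings mod 109: 28^1=28, 28^2=21, 28^4=5, 28^8=25, 28^16=80, 28^32=78, 28^64=89, 28^128=73, 28^256=97, 28^512=35, 28^1024=26, 28^2048=22, 28^4096=48, 28^8192=15, 28^16384=7, 28^32768=49, 28^65536=3, 28^131072=9, 28^262144=81; 28^365912 = 28^8 * 28^16 * 28^64 * 28^256 * 28^1024 * 28^4096 * 28^32768 * 28^65536 * 28^262144 = 25 (mod 109); answer 25
Stage 4: Y3 = 25; c = 6; total draws C(12,4) = 495; complement C(6,4) = 15; favorable 495 - 15 = 480; P = 32/33; answer 32/33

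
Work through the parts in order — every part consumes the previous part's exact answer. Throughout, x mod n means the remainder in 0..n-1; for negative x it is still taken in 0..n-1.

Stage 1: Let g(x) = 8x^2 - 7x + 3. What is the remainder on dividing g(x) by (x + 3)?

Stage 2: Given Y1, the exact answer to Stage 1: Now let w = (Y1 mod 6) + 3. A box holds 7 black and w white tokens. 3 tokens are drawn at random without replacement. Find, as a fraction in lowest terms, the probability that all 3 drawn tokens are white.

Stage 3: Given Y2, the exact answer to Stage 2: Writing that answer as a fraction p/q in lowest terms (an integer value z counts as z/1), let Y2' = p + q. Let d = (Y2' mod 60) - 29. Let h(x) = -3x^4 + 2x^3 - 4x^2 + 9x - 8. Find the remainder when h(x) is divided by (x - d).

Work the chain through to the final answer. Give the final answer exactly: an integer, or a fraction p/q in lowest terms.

-1891268

Stage 1: remainder = value at the root: 8*(-3)^2 - 7*(-3)^1 + 3 = (72) + (21) + (3) = 96; answer 96
Stage 2: Y1 = 96; w = 3; total draws C(10,3) = 120; favorable C(3,3) = 1; P = 1/120; answer 1/120
Stage 3: Y2 = 1/120; threaded value p + q = 121; d = -28; remainder = value at the root: -3*(-28)^4 + 2*(-28)^3 - 4*(-28)^2 + 9*(-28)^1 - 8 = (-1843968) + (-43904) + (-3136) + (-252) + (-8) = -1891268; answer -1891268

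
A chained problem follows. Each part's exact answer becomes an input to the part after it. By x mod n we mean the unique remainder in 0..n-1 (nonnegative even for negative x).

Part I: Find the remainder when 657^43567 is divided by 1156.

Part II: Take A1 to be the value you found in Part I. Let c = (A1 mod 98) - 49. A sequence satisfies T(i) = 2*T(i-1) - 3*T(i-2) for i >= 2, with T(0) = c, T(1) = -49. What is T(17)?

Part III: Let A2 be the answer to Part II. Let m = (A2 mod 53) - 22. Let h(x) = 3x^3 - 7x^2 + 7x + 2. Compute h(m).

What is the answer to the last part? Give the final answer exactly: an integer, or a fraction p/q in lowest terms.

-35484

Part I: squarings mod 1156: 657^1=657, 657^2=461, 657^4=973, 657^8=1121, 657^16=69, 657^32=137, 657^64=273, 657^128=545, 657^256=1089, 657^512=1021, 657^1024=885, 657^2048=613, 657^4096=69, 657^8192=137, 657^16384=273, 657^32768=545; 657^43567 = 657^1 * 657^2 * 657^4 * 657^8 * 657^32 * 657^512 * 657^2048 * 657^8192 * 657^32768 = 405 (mod 1156); answer 405
Part II: A1 = 405; c = -36; T(2) = 2*(-49) - 3*(-36) = 10; iterating: T(2)=10, T(3)=167, T(4)=304, T(5)=107, T(6)=-698, T(7)=-1717, T(8)=-1340, T(9)=2471, T(10)=8962, T(11)=10511, T(12)=-5864, T(13)=-43261, T(14)=-68930, T(15)=-8077, T(16)=190636, T(17)=405503; answer 405503
Part III: A2 = 405503; m = -22; 3*(-22)^3 - 7*(-22)^2 + 7*(-22)^1 + 2 = (-31944) + (-3388) + (-154) + (2) = -35484; answer -35484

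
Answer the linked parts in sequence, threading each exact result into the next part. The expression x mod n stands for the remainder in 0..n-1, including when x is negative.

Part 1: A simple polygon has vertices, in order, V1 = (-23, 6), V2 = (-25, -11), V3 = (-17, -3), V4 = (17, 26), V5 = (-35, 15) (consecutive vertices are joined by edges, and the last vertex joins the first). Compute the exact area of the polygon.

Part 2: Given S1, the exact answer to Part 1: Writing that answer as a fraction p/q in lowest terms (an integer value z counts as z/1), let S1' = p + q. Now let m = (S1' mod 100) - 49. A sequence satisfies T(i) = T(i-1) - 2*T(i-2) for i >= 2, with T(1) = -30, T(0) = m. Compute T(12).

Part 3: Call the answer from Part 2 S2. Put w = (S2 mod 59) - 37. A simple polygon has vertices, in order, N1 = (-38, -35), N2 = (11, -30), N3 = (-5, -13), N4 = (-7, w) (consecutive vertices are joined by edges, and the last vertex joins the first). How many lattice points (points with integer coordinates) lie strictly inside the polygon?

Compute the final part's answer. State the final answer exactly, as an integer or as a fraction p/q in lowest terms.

609

Part 1: cross terms: (-23*-11 - -25*6)=403, (-25*-3 - -17*-11)=-112, (-17*26 - 17*-3)=-391, (17*15 - -35*26)=1165, (-35*6 - -23*15)=135; twice the area = |1200| = 1200; area = 600; answer 600
Part 2: S1 = 600; threaded value p + q = 601; m = -48; T(2) = 1*(-30) - 2*(-48) = 66; iterating: T(2)=66, T(3)=126, T(4)=-6, T(5)=-258, T(6)=-246, T(7)=270, T(8)=762, T(9)=222, T(10)=-1302, T(11)=-1746, T(12)=858; answer 858
Part 3: S2 = 858; w = -5; cross terms: (-38*-30 - 11*-35)=1525, (11*-13 - -5*-30)=-293, (-5*-5 - -7*-13)=-66, (-7*-35 - -38*-5)=55; twice the area = |1221| = 1221; area = 1221/2; boundary points = 1 + 1 + 2 + 1 = 5; strictly interior points = area - boundary/2 + 1 = 609; answer 609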